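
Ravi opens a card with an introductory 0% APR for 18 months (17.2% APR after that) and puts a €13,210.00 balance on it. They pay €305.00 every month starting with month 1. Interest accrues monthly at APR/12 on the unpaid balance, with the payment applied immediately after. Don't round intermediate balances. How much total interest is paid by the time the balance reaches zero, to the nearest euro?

Promo months 1–18 at r₀ = 0%/12 = 0; months 19+ at r₁ = 17.2%/12 = 0.0143333.
After month 18 (no interest yet): B = €13,210.00 − 18·€305.00 = €7,720.00.
Then at r₁ with €305.00/mo: n₂ = −ln(1 − r₁·B/P)/ln(1+r₁) ≈ 31.67 → 32 more payments.
Total paid = 49·€305.00 + €203.85 = €15,148.85; interest = €15,148.85 − €13,210.00 = €1,938.85.

€1,939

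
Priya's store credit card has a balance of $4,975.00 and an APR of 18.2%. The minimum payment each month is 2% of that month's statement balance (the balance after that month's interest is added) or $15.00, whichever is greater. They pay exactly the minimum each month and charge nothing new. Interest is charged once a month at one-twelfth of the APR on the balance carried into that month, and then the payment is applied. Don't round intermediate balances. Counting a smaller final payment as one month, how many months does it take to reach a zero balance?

Monthly rate r = 18.2%/12 = 1.51667% = 0.0151667.
While 2% of the post-interest balance exceeds $15.00, each month B ← (B·(1+r))·(1 − 0.02), i.e. B shrinks by the factor (1+r)·0.98 = 0.99486.
This holds for months 1–371. Entering month 372 the balance is $736.25; 2% of the post-interest balance is now below $15.00, so the flat $15.00 minimum applies from here.
From month 372 a fixed $15.00 at rate r clears $736.25 in 91 more payments. Total: 371 + 91 = 462 months.

462 months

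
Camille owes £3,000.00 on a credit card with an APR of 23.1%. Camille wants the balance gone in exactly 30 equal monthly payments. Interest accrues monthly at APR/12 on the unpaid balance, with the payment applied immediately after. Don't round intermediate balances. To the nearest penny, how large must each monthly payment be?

£132.57

Monthly rate r = 23.1%/12 = 1.925% = 0.01925.
Level-payment amortization: P = B₀·r / (1 − (1+r)^(−n)) = 3000.00·0.01925 / (1 − 1.01925^(−30)).
Denominator 1 − (1+r)^(−30) = 0.435611188.
P = 57.75 / 0.435611188 ≈ 132.57.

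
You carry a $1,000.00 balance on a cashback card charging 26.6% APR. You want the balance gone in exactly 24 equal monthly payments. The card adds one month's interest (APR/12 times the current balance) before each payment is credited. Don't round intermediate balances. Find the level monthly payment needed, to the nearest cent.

$54.18

Monthly rate r = 26.6%/12 = 2.21667% = 0.0221667.
Level-payment amortization: P = B₀·r / (1 − (1+r)^(−n)) = 1000.00·0.0221667 / (1 − 1.02217^(−24)).
Denominator 1 − (1+r)^(−24) = 0.4091478.
P = 22.1667 / 0.4091478 ≈ 54.18.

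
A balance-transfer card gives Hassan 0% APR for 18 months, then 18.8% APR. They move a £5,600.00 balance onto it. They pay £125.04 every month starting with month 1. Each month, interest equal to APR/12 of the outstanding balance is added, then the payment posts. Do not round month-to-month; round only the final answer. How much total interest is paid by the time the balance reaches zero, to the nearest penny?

Promo months 1–18 at r₀ = 0%/12 = 0; months 19+ at r₁ = 18.8%/12 = 0.0156667.
After month 18 (no interest yet): B = £5,600.00 − 18·£125.04 = £3,349.28.
Then at r₁ with £125.04/mo: n₂ = −ln(1 − r₁·B/P)/ln(1+r₁) ≈ 35.00 → 36 more payments.
Total paid = 53·£125.04 + £0.23 = £6,627.35; interest = £6,627.35 − £5,600.00 = £1,027.35.

£1,027.35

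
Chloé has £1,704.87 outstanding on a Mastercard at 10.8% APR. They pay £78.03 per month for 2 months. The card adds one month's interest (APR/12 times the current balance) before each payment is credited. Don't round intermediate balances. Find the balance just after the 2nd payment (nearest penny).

£1,578.93

Monthly rate r = 10.8%/12 = 0.9% = 0.009.
Each month: B ← B·(1+r) − £78.03.
Month 1: interest £15.34; balance after payment £1,642.18.
Month 2: interest £14.78; balance after payment £1,578.93.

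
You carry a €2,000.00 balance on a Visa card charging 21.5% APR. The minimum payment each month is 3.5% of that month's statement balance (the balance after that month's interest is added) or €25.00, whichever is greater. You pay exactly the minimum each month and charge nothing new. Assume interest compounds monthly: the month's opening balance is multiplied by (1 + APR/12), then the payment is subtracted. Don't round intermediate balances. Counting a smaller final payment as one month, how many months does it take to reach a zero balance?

98 months

Monthly rate r = 21.5%/12 = 1.79167% = 0.0179167.
While 3.5% of the post-interest balance exceeds €25.00, each month B ← (B·(1+r))·(1 − 0.035), i.e. B shrinks by the factor (1+r)·0.965 = 0.98229.
This holds for months 1–59. Entering month 60 the balance is €696.89; 3.5% of the post-interest balance is now below €25.00, so the flat €25.00 minimum applies from here.
From month 60 a fixed €25.00 at rate r clears €696.89 in 39 more payments. Total: 59 + 39 = 98 months.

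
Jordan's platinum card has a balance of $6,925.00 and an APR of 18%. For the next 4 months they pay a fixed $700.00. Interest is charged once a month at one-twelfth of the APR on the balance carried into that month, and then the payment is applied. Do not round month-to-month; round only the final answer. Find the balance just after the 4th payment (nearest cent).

$4,486.31

Monthly rate r = 18%/12 = 1.5% = 0.015.
Each month: B ← B·(1+r) − $700.00.
Month 1: interest $103.88; balance after payment $6,328.88.
Month 2: interest $94.93; balance after payment $5,723.81.
Month 3: interest $85.86; balance after payment $5,109.67.
Month 4: interest $76.64; balance after payment $4,486.31.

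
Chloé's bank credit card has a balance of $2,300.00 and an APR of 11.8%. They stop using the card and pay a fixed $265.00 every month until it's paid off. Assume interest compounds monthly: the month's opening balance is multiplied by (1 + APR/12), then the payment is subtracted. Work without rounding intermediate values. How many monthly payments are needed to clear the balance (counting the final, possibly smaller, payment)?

10 months

Monthly rate r = 11.8%/12 = 0.983333% = 0.00983333.
Recurrence: B ← B·(1+r) − $265.00.
Month 1: interest $22.62; balance after payment $2,057.62.
Month 2: interest $20.23; balance after payment $1,812.85.
Closed form: n = −ln(1 − rB₀/P)/ln(1+r) = −ln(0.91465)/ln(1.00983) ≈ 9.117, so the balance reaches zero during payment 10.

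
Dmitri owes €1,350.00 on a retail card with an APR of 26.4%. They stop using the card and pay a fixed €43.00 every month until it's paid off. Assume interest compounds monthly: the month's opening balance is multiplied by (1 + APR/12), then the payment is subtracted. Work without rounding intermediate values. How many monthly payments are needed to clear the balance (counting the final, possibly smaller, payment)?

Monthly rate r = 26.4%/12 = 2.2% = 0.022.
Recurrence: B ← B·(1+r) − €43.00.
Month 1: interest €29.70; balance after payment €1,336.70.
Month 2: interest €29.41; balance after payment €1,323.11.
Closed form: n = −ln(1 − rB₀/P)/ln(1+r) = −ln(0.3093)/ln(1.022) ≈ 53.923, so the balance reaches zero during payment 54.

54 months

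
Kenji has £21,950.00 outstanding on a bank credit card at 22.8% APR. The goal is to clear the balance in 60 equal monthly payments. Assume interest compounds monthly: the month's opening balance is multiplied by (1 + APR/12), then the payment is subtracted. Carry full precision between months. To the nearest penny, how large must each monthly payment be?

Monthly rate r = 22.8%/12 = 1.9% = 0.019.
Level-payment amortization: P = B₀·r / (1 − (1+r)^(−n)) = 21950.00·0.019 / (1 − 1.019^(−60)).
Denominator 1 − (1+r)^(−60) = 0.67674224.
P = 417.05 / 0.67674224 ≈ 616.26.

£616.26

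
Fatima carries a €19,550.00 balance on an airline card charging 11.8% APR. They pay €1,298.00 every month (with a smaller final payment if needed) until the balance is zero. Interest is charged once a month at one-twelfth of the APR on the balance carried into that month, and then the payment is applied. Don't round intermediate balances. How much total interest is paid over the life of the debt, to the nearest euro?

Monthly rate r = 11.8%/12 = 0.983333% = 0.00983333.
Payoff takes n = ⌈−ln(1 − rB₀/P)/ln(1+r)⌉ = ⌈16.381⌉ = 17 payments; the last is €496.07.
Total paid = 16·€1,298.00 + €496.07 = €21,264.07.
Total interest = total paid − principal = €21,264.07 − €19,550.00 = €1,714.07.

€1,714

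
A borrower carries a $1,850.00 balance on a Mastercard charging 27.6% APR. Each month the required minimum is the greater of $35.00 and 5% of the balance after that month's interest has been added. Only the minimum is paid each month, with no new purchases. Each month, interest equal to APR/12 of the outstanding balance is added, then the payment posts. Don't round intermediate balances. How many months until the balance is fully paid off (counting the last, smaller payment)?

Monthly rate r = 27.6%/12 = 2.3% = 0.023.
While 5% of the post-interest balance exceeds $35.00, each month B ← (B·(1+r))·(1 − 0.05), i.e. B shrinks by the factor (1+r)·0.95 = 0.97185.
This holds for months 1–35. Entering month 36 the balance is $681.00; 5% of the post-interest balance is now below $35.00, so the flat $35.00 minimum applies from here.
From month 36 a fixed $35.00 at rate r clears $681.00 in 27 more payments. Total: 35 + 27 = 62 months.

62 months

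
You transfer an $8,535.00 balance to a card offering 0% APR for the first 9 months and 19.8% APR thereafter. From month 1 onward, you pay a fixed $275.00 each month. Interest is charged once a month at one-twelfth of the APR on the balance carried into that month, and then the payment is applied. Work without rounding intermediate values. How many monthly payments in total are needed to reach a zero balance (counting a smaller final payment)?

Promo months 1–9 at r₀ = 0%/12 = 0; months 10+ at r₁ = 19.8%/12 = 0.0165.
After month 9 (no interest yet): B = $8,535.00 − 9·$275.00 = $6,060.00.
Then at r₁ with $275.00/mo: n₂ = −ln(1 − r₁·B/P)/ln(1+r₁) ≈ 27.61 → 28 more payments.

37 months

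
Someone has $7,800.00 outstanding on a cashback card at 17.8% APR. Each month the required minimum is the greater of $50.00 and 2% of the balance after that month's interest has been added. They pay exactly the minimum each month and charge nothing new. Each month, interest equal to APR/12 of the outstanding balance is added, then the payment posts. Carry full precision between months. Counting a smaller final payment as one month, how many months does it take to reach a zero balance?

Monthly rate r = 17.8%/12 = 1.48333% = 0.0148333.
While 2% of the post-interest balance exceeds $50.00, each month B ← (B·(1+r))·(1 − 0.02), i.e. B shrinks by the factor (1+r)·0.98 = 0.99454.
This holds for months 1–211. Entering month 212 the balance is $2,455.18; 2% of the post-interest balance is now below $50.00, so the flat $50.00 minimum applies from here.
From month 212 a fixed $50.00 at rate r clears $2,455.18 in 89 more payments. Total: 211 + 89 = 300 months.

300 months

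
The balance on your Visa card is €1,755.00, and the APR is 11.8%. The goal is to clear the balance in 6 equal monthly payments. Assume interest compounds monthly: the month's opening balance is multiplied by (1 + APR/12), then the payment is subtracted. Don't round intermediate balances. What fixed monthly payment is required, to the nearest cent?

€302.65

Monthly rate r = 11.8%/12 = 0.983333% = 0.00983333.
Level-payment amortization: P = B₀·r / (1 − (1+r)^(−n)) = 1755.00·0.00983333 / (1 − 1.00983^(−6)).
Denominator 1 − (1+r)^(−6) = 0.0570215078.
P = 17.2575 / 0.0570215078 ≈ 302.65.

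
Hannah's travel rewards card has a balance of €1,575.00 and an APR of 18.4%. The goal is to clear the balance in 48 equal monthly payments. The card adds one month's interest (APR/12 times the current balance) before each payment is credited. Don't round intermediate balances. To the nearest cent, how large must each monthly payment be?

Monthly rate r = 18.4%/12 = 1.53333% = 0.0153333.
Level-payment amortization: P = B₀·r / (1 − (1+r)^(−n)) = 1575.00·0.0153333 / (1 − 1.01533^(−48)).
Denominator 1 − (1+r)^(−48) = 0.518290652.
P = 24.15 / 0.518290652 ≈ 46.60.

€46.60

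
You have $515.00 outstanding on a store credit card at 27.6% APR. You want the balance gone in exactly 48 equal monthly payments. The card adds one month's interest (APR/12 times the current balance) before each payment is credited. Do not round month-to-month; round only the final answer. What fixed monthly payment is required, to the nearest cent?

$17.83

Monthly rate r = 27.6%/12 = 2.3% = 0.023.
Level-payment amortization: P = B₀·r / (1 − (1+r)^(−n)) = 515.00·0.023 / (1 − 1.023^(−48)).
Denominator 1 − (1+r)^(−48) = 0.6642859.
P = 11.845 / 0.6642859 ≈ 17.83.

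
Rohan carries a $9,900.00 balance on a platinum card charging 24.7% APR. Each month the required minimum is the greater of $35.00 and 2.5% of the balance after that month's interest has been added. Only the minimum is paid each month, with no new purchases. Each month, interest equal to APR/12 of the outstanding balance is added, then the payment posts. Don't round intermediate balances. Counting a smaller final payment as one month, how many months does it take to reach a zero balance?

481 months

Monthly rate r = 24.7%/12 = 2.05833% = 0.0205833.
While 2.5% of the post-interest balance exceeds $35.00, each month B ← (B·(1+r))·(1 − 0.025), i.e. B shrinks by the factor (1+r)·0.975 = 0.99507.
This holds for months 1–400. Entering month 401 the balance is $1,370.47; 2.5% of the post-interest balance is now below $35.00, so the flat $35.00 minimum applies from here.
From month 401 a fixed $35.00 at rate r clears $1,370.47 in 81 more payments. Total: 400 + 81 = 481 months.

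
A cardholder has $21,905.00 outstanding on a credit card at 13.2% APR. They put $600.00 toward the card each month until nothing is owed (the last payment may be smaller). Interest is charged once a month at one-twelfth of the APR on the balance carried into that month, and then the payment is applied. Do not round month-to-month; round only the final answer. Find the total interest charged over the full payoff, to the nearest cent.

$6,257.06

Monthly rate r = 13.2%/12 = 1.1% = 0.011.
Payoff takes n = ⌈−ln(1 − rB₀/P)/ln(1+r)⌉ = ⌈46.936⌉ = 47 payments; the last is $562.06.
Total paid = 46·$600.00 + $562.06 = $28,162.06.
Total interest = total paid − principal = $28,162.06 − $21,905.00 = $6,257.06.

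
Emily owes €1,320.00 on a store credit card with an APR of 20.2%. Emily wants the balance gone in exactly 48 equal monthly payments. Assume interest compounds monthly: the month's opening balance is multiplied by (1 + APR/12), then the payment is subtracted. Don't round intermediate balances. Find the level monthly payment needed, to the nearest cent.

€40.31

Monthly rate r = 20.2%/12 = 1.68333% = 0.0168333.
Level-payment amortization: P = B₀·r / (1 − (1+r)^(−n)) = 1320.00·0.0168333 / (1 − 1.01683^(−48)).
Denominator 1 − (1+r)^(−48) = 0.551243431.
P = 22.22 / 0.551243431 ≈ 40.31.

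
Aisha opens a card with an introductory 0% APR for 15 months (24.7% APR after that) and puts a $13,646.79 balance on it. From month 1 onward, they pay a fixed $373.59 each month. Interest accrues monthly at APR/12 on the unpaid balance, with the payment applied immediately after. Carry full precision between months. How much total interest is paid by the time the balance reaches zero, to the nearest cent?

Promo months 1–15 at r₀ = 0%/12 = 0; months 16+ at r₁ = 24.7%/12 = 0.0205833.
After month 15 (no interest yet): B = $13,646.79 − 15·$373.59 = $8,042.94.
Then at r₁ with $373.59/mo: n₂ = −ln(1 − r₁·B/P)/ln(1+r₁) ≈ 28.73 → 29 more payments.
Total paid = 43·$373.59 + $274.85 = $16,339.22; interest = $16,339.22 − $13,646.79 = $2,692.43.

$2,692.43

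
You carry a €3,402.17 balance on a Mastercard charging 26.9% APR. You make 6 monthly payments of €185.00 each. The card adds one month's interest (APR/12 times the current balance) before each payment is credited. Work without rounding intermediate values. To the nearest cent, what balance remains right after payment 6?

€2,712.09

Monthly rate r = 26.9%/12 = 2.24167% = 0.0224167.
Each month: B ← B·(1+r) − €185.00.
Month 1: interest €76.27; balance after payment €3,293.44.
Month 2: interest €73.83; balance after payment €3,182.26.
Month 3: interest €71.34; balance after payment €3,068.60.
Month 4: interest €68.79; balance after payment €2,952.39.
Month 5: interest €66.18; balance after payment €2,833.57.
Month 6: interest €63.52; balance after payment €2,712.09.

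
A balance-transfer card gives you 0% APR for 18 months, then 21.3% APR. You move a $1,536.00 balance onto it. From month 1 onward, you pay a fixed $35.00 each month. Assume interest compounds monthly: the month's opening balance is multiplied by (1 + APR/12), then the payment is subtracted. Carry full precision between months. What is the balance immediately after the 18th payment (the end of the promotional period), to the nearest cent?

$906.00

Promo months 1–18 at r₀ = 0%/12 = 0; months 19+ at r₁ = 21.3%/12 = 0.01775.
After month 18 (no interest yet): B = $1,536.00 − 18·$35.00 = $906.00.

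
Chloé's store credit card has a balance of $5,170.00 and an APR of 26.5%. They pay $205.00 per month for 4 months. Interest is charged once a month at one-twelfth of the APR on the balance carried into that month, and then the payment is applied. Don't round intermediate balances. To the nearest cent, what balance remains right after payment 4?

Monthly rate r = 26.5%/12 = 2.20833% = 0.0220833.
Each month: B ← B·(1+r) − $205.00.
Month 1: interest $114.17; balance after payment $5,079.17.
Month 2: interest $112.17; balance after payment $4,986.34.
Month 3: interest $110.11; balance after payment $4,891.45.
Month 4: interest $108.02; balance after payment $4,794.47.

$4,794.47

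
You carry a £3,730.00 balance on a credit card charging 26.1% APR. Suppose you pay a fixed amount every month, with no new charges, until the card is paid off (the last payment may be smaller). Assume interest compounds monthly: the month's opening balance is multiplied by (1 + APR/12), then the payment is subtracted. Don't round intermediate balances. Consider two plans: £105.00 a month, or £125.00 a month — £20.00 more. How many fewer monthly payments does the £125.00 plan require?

20 fewer payments

Monthly rate r = 26.1%/12 = 2.175% = 0.02175.
At £105.00/mo: n = ⌈−ln(1 − rB₀/P)/ln(1+r)⌉ = 69 payments (last £88.42); total interest = total paid − £3,730.00 = £3,498.42.
At £125.00/mo: 49 payments (last £82.90); total interest £2,352.90.
Payments saved = 69 − 49 = 20.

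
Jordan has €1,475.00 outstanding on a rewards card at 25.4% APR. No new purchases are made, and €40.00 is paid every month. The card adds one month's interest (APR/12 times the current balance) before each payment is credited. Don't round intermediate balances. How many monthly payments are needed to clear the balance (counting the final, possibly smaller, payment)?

Monthly rate r = 25.4%/12 = 2.11667% = 0.0211667.
Recurrence: B ← B·(1+r) − €40.00.
Month 1: interest €31.22; balance after payment €1,466.22.
Month 2: interest €31.04; balance after payment €1,457.26.
Closed form: n = −ln(1 − rB₀/P)/ln(1+r) = −ln(0.21948)/ln(1.02117) ≈ 72.401, so the balance reaches zero during payment 73.

73 months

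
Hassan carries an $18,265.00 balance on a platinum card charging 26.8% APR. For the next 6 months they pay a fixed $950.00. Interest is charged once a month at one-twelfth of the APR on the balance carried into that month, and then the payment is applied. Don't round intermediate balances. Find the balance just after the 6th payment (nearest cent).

Monthly rate r = 26.8%/12 = 2.23333% = 0.0223333.
Each month: B ← B·(1+r) − $950.00.
Month 1: interest $407.92; balance after payment $17,722.92.
Month 2: interest $395.81; balance after payment $17,168.73.
Month 3: interest $383.43; balance after payment $16,602.17.
Month 4: interest $370.78; balance after payment $16,022.95.
Month 5: interest $357.85; balance after payment $15,430.79.
Month 6: interest $344.62; balance after payment $14,825.41.

$14,825.41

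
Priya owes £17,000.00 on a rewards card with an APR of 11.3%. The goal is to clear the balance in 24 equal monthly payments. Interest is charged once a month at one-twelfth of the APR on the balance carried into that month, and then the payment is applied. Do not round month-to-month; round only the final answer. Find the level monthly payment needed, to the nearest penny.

Monthly rate r = 11.3%/12 = 0.941667% = 0.00941667.
Level-payment amortization: P = B₀·r / (1 − (1+r)^(−n)) = 17000.00·0.00941667 / (1 − 1.00942^(−24)).
Denominator 1 − (1+r)^(−24) = 0.201437905.
P = 160.083 / 0.201437905 ≈ 794.70.

£794.70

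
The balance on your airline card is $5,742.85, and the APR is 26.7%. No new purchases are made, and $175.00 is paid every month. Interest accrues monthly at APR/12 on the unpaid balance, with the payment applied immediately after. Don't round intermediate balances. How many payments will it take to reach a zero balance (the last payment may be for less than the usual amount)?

Monthly rate r = 26.7%/12 = 2.225% = 0.02225.
Recurrence: B ← B·(1+r) − $175.00.
Month 1: interest $127.78; balance after payment $5,695.63.
Month 2: interest $126.73; balance after payment $5,647.36.
Closed form: n = −ln(1 − rB₀/P)/ln(1+r) = −ln(0.26984)/ln(1.02225) ≈ 59.526, so the balance reaches zero during payment 60.

60 months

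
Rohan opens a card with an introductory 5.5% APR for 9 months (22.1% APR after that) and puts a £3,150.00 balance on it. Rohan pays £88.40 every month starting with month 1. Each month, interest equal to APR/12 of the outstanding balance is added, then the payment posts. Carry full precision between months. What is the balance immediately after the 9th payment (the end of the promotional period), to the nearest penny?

£2,472.00

Promo months 1–9 at r₀ = 5.5%/12 = 0.00458333; months 10+ at r₁ = 22.1%/12 = 0.0184167.
After month 9: iterate B ← B·(1+r₀) − £88.40 for 9 months → £2,472.00.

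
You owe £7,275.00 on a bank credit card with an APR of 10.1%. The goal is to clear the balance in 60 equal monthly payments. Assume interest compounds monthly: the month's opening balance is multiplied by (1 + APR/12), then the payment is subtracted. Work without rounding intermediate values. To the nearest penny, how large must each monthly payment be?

£154.93

Monthly rate r = 10.1%/12 = 0.841667% = 0.00841667.
Level-payment amortization: P = B₀·r / (1 − (1+r)^(−n)) = 7275.00·0.00841667 / (1 − 1.00842^(−60)).
Denominator 1 − (1+r)^(−60) = 0.395217652.
P = 61.2312 / 0.395217652 ≈ 154.93.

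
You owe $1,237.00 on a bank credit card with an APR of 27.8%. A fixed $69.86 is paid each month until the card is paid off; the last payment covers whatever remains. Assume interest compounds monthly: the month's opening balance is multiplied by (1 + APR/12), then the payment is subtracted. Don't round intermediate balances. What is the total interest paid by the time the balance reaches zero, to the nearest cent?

Monthly rate r = 27.8%/12 = 2.31667% = 0.0231667.
Payoff takes n = ⌈−ln(1 − rB₀/P)/ln(1+r)⌉ = ⌈23.054⌉ = 24 payments; the last is $3.80.
Total paid = 23·$69.86 + $3.80 = $1,610.58.
Total interest = total paid − principal = $1,610.58 − $1,237.00 = $373.58.

$373.58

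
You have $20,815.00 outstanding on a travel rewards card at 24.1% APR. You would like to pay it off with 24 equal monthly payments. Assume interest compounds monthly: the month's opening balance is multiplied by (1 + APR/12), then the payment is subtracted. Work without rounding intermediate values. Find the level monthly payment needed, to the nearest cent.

$1,101.55

Monthly rate r = 24.1%/12 = 2.00833% = 0.0200833.
Level-payment amortization: P = B₀·r / (1 − (1+r)^(−n)) = 20815.00·0.0200833 / (1 − 1.02008^(−24)).
Denominator 1 − (1+r)^(−24) = 0.37949633.
P = 418.035 / 0.37949633 ≈ 1101.55.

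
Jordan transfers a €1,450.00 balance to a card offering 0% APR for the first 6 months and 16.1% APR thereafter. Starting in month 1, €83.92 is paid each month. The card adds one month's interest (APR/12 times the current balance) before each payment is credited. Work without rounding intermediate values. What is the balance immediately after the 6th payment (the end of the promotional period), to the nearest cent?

€946.48

Promo months 1–6 at r₀ = 0%/12 = 0; months 7+ at r₁ = 16.1%/12 = 0.0134167.
After month 6 (no interest yet): B = €1,450.00 − 6·€83.92 = €946.48.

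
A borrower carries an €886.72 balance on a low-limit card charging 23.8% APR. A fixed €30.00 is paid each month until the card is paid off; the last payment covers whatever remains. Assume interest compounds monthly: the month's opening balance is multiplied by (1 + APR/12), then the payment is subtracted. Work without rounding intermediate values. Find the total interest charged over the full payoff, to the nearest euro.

Monthly rate r = 23.8%/12 = 1.98333% = 0.0198333.
Payoff takes n = ⌈−ln(1 − rB₀/P)/ln(1+r)⌉ = ⌈44.932⌉ = 45 payments; the last is €27.97.
Total paid = 44·€30.00 + €27.97 = €1,347.97.
Total interest = total paid − principal = €1,347.97 − €886.72 = €461.25.

€461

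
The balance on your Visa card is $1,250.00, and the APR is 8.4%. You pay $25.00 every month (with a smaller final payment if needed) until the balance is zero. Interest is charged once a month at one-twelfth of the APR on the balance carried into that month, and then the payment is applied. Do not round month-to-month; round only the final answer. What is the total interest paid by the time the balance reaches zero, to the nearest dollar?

Monthly rate r = 8.4%/12 = 0.7% = 0.007.
Payoff takes n = ⌈−ln(1 − rB₀/P)/ln(1+r)⌉ = ⌈61.756⌉ = 62 payments; the last is $18.91.
Total paid = 61·$25.00 + $18.91 = $1,543.91.
Total interest = total paid − principal = $1,543.91 − $1,250.00 = $293.91.

$294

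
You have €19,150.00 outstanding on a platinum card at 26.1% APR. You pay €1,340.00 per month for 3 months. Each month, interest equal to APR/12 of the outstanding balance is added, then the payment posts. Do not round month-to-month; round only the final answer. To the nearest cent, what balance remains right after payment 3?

Monthly rate r = 26.1%/12 = 2.175% = 0.02175.
Each month: B ← B·(1+r) − €1,340.00.
Month 1: interest €416.51; balance after payment €18,226.51.
Month 2: interest €396.43; balance after payment €17,282.94.
Month 3: interest €375.90; balance after payment €16,318.84.

€16,318.84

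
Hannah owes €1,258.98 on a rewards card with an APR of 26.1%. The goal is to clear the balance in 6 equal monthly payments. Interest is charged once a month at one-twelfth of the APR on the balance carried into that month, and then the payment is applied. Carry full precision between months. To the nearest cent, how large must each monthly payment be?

Monthly rate r = 26.1%/12 = 2.175% = 0.02175.
Level-payment amortization: P = B₀·r / (1 − (1+r)^(−n)) = 1258.98·0.02175 / (1 − 1.02175^(−6)).
Denominator 1 − (1+r)^(−6) = 0.12111486.
P = 27.3828 / 0.12111486 ≈ 226.09.

€226.09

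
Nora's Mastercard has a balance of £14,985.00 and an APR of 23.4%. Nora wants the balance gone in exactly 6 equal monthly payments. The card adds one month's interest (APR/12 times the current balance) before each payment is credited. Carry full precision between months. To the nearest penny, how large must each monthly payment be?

£2,670.70

Monthly rate r = 23.4%/12 = 1.95% = 0.0195.
Level-payment amortization: P = B₀·r / (1 − (1+r)^(−n)) = 14985.00·0.0195 / (1 − 1.0195^(−6)).
Denominator 1 − (1+r)^(−6) = 0.109412451.
P = 292.207 / 0.109412451 ≈ 2670.70.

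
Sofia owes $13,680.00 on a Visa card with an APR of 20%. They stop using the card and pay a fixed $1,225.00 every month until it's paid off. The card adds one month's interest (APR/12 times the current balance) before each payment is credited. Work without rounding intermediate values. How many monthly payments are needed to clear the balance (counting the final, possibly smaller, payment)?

Monthly rate r = 20%/12 = 1.66667% = 0.0166667.
Recurrence: B ← B·(1+r) − $1,225.00.
Month 1: interest $228.00; balance after payment $12,683.00.
Month 2: interest $211.38; balance after payment $11,669.38.
Closed form: n = −ln(1 − rB₀/P)/ln(1+r) = −ln(0.81388)/ln(1.01667) ≈ 12.459, so the balance reaches zero during payment 13.

13 payments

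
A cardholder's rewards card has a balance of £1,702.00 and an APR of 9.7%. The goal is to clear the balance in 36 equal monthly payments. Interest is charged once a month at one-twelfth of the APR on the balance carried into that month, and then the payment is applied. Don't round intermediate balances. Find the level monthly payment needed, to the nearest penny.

£54.68

Monthly rate r = 9.7%/12 = 0.808333% = 0.00808333.
Level-payment amortization: P = B₀·r / (1 − (1+r)^(−n)) = 1702.00·0.00808333 / (1 − 1.00808^(−36)).
Denominator 1 − (1+r)^(−36) = 0.251609348.
P = 13.7578 / 0.251609348 ≈ 54.68.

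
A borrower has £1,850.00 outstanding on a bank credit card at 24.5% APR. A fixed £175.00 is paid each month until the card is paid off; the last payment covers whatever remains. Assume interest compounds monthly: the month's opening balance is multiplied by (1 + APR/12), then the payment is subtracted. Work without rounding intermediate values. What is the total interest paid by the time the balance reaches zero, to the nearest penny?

£255.26

Monthly rate r = 24.5%/12 = 2.04167% = 0.0204167.
Payoff takes n = ⌈−ln(1 − rB₀/P)/ln(1+r)⌉ = ⌈12.030⌉ = 13 payments; the last is £5.26.
Total paid = 12·£175.00 + £5.26 = £2,105.26.
Total interest = total paid − principal = £2,105.26 − £1,850.00 = £255.26.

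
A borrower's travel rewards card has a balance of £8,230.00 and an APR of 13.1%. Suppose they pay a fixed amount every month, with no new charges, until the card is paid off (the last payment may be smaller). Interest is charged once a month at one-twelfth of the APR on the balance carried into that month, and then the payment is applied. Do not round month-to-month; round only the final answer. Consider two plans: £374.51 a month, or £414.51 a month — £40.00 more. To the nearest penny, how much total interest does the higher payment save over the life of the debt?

Monthly rate r = 13.1%/12 = 1.09167% = 0.0109167.
At £374.51/mo: n = ⌈−ln(1 − rB₀/P)/ln(1+r)⌉ = 26 payments (last £99.21); total interest = total paid − £8,230.00 = £1,231.96.
At £414.51/mo: 23 payments (last £208.07); total interest £1,097.29.
Interest saved = £1,231.96 − £1,097.29 = £134.67.

£134.67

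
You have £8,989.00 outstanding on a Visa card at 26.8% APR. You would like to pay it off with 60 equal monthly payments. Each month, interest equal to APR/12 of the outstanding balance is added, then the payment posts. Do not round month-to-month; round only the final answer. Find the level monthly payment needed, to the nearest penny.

£273.41

Monthly rate r = 26.8%/12 = 2.23333% = 0.0223333.
Level-payment amortization: P = B₀·r / (1 − (1+r)^(−n)) = 8989.00·0.0223333 / (1 − 1.02233^(−60)).
Denominator 1 − (1+r)^(−60) = 0.734265021.
P = 200.754 / 0.734265021 ≈ 273.41.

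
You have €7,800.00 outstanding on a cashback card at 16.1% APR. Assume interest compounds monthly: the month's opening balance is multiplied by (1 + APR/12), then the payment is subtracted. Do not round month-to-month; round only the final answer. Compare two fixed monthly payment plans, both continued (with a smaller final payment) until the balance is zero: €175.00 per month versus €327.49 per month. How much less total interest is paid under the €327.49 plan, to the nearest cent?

€2,505.66

Monthly rate r = 16.1%/12 = 1.34167% = 0.0134167.
At €175.00/mo: n = ⌈−ln(1 − rB₀/P)/ln(1+r)⌉ = 69 payments (last €66.40); total interest = total paid − €7,800.00 = €4,166.40.
At €327.49/mo: 29 payments (last €291.02); total interest €1,660.74.
Interest saved = €4,166.40 − €1,660.74 = €2,505.66.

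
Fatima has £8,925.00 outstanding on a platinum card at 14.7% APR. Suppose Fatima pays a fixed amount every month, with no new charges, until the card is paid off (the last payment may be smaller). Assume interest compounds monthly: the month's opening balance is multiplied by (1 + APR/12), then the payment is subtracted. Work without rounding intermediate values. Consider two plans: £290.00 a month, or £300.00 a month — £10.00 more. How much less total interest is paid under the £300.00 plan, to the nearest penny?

Monthly rate r = 14.7%/12 = 1.225% = 0.01225.
At £290.00/mo: n = ⌈−ln(1 − rB₀/P)/ln(1+r)⌉ = 39 payments (last £251.34); total interest = total paid − £8,925.00 = £2,346.34.
At £300.00/mo: 38 payments (last £68.04); total interest £2,243.04.
Interest saved = £2,346.34 − £2,243.04 = £103.30.

£103.30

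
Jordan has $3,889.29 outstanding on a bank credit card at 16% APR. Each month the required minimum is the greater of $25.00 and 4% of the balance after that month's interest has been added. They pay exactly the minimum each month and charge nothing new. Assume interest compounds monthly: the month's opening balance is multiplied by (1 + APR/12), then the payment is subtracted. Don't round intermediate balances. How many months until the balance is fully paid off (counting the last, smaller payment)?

Monthly rate r = 16%/12 = 1.33333% = 0.0133333.
While 4% of the post-interest balance exceeds $25.00, each month B ← (B·(1+r))·(1 − 0.04), i.e. B shrinks by the factor (1+r)·0.96 = 0.9728.
This holds for months 1–67. Entering month 68 the balance is $612.98; 4% of the post-interest balance is now below $25.00, so the flat $25.00 minimum applies from here.
From month 68 a fixed $25.00 at rate r clears $612.98 in 30 more payments. Total: 67 + 30 = 97 months.

97 months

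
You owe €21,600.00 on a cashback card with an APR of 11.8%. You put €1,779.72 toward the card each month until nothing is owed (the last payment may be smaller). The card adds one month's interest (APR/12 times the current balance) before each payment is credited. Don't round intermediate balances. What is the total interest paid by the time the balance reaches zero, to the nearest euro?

Monthly rate r = 11.8%/12 = 0.983333% = 0.00983333.
Payoff takes n = ⌈−ln(1 − rB₀/P)/ln(1+r)⌉ = ⌈12.988⌉ = 13 payments; the last is €1,758.00.
Total paid = 12·€1,779.72 + €1,758.00 = €23,114.64.
Total interest = total paid − principal = €23,114.64 − €21,600.00 = €1,514.64.

€1,515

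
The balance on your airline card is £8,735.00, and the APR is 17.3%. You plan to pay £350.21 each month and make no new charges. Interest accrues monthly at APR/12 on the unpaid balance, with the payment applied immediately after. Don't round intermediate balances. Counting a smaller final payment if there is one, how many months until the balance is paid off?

Monthly rate r = 17.3%/12 = 1.44167% = 0.0144167.
Recurrence: B ← B·(1+r) − £350.21.
Month 1: interest £125.93; balance after payment £8,510.72.
Month 2: interest £122.70; balance after payment £8,283.21.
Closed form: n = −ln(1 − rB₀/P)/ln(1+r) = −ln(0.64042)/ln(1.01442) ≈ 31.133, so the balance reaches zero during payment 32.

32 months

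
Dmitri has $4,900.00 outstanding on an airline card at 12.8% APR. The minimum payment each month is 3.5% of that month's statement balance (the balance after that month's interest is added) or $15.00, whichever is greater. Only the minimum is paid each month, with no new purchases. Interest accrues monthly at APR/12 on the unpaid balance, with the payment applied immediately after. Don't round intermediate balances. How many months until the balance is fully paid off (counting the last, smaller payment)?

Monthly rate r = 12.8%/12 = 1.06667% = 0.0106667.
While 3.5% of the post-interest balance exceeds $15.00, each month B ← (B·(1+r))·(1 − 0.035), i.e. B shrinks by the factor (1+r)·0.965 = 0.97529.
This holds for months 1–98. Entering month 99 the balance is $422.13; 3.5% of the post-interest balance is now below $15.00, so the flat $15.00 minimum applies from here.
From month 99 a fixed $15.00 at rate r clears $422.13 in 34 more payments. Total: 98 + 34 = 132 months.

132 months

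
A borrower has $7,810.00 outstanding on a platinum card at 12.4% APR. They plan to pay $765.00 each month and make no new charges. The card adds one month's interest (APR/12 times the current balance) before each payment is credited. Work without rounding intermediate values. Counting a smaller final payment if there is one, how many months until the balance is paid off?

Monthly rate r = 12.4%/12 = 1.03333% = 0.0103333.
Recurrence: B ← B·(1+r) − $765.00.
Month 1: interest $80.70; balance after payment $7,125.70.
Month 2: interest $73.63; balance after payment $6,434.34.
Closed form: n = −ln(1 − rB₀/P)/ln(1+r) = −ln(0.89451)/ln(1.01033) ≈ 10.844, so the balance reaches zero during payment 11.

11 months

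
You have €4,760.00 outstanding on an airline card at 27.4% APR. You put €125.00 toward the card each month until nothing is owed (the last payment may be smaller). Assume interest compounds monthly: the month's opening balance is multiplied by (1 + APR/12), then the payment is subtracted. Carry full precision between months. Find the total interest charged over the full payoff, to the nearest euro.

€6,515

Monthly rate r = 27.4%/12 = 2.28333% = 0.0228333.
Payoff takes n = ⌈−ln(1 − rB₀/P)/ln(1+r)⌉ = ⌈90.197⌉ = 91 payments; the last is €24.81.
Total paid = 90·€125.00 + €24.81 = €11,274.81.
Total interest = total paid − principal = €11,274.81 − €4,760.00 = €6,514.81.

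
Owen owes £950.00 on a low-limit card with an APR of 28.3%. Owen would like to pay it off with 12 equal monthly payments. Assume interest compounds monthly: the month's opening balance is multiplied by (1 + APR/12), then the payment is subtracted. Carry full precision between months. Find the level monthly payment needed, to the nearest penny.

£91.82

Monthly rate r = 28.3%/12 = 2.35833% = 0.0235833.
Level-payment amortization: P = B₀·r / (1 − (1+r)^(−n)) = 950.00·0.0235833 / (1 − 1.02358^(−12)).
Denominator 1 − (1+r)^(−12) = 0.244000461.
P = 22.4042 / 0.244000461 ≈ 91.82.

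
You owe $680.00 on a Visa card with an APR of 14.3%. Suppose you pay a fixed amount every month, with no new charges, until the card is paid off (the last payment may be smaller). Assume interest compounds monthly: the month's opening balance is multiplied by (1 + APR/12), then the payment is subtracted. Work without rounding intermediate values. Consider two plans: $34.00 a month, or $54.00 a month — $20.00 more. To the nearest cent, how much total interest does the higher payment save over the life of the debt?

$40.16

Monthly rate r = 14.3%/12 = 1.19167% = 0.0119167.
At $34.00/mo: n = ⌈−ln(1 − rB₀/P)/ln(1+r)⌉ = 23 payments (last $33.38); total interest = total paid − $680.00 = $101.38.
At $54.00/mo: 14 payments (last $39.22); total interest $61.22.
Interest saved = $101.38 − $61.22 = $40.16.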